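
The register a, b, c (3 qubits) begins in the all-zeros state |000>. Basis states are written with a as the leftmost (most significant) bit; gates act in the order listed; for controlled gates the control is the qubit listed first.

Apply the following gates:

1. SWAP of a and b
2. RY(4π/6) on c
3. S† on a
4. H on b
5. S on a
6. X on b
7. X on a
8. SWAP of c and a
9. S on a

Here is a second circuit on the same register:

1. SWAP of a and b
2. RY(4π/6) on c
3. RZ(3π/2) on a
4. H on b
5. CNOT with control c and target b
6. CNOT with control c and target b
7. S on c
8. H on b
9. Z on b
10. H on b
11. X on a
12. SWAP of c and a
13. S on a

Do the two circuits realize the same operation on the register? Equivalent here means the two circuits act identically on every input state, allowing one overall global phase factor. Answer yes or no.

No, they are not equivalent — no single phase factor reconciles the two unitaries.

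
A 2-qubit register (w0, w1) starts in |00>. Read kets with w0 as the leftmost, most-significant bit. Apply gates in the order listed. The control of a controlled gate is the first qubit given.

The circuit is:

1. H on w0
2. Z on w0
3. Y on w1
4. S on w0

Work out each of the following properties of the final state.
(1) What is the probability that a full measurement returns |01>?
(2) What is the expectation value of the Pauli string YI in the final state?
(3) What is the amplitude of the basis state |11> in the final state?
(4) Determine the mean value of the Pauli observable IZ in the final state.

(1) Outcome |01> occurs with probability 1/2.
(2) The observable YI averages to -1.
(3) The final state's coefficient on |11> equals sqrt(2)/2.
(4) The expectation value of IZ is -1.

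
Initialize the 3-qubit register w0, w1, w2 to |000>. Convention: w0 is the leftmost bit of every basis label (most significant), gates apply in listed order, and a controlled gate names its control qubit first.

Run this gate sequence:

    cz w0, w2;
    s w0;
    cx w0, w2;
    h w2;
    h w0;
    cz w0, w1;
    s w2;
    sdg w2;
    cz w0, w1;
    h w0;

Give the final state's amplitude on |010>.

The amplitude on |010> is 0. Key observation: the block from step 5 through step 10 cancels to the identity and can be dropped.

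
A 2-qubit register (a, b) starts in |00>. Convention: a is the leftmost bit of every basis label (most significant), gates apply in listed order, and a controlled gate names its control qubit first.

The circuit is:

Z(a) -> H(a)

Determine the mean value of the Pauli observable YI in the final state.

The observable YI averages to 0.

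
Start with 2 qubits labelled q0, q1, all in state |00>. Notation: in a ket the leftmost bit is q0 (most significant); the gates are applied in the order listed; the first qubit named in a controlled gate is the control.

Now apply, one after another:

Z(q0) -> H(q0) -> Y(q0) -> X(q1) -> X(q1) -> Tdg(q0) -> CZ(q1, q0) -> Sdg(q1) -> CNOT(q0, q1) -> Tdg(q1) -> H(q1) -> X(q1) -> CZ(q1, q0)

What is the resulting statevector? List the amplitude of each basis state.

The final amplitudes are -I/2 on |00>, -I/2 on |01>, -1/2 on |10>, -1/2 on |11>. Key observation: gates 4-5 undo each other exactly, leaving only the rest of the circuit to track.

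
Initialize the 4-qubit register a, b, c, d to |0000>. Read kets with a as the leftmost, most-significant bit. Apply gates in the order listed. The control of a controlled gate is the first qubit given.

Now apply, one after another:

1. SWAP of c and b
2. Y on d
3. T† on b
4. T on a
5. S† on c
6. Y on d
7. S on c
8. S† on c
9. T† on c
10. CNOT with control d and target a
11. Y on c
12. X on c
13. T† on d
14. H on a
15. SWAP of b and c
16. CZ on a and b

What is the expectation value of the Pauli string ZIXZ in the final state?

The expectation value of ZIXZ is 0.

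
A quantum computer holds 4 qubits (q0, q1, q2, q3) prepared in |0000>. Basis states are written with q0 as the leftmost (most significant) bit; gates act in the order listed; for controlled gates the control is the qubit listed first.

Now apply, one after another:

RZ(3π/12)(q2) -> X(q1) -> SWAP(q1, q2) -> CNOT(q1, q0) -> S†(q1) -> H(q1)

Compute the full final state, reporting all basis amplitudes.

The final amplitudes are -sqrt(2)*exp(7*I*pi/8)/2 on |0010>, -sqrt(2)*exp(7*I*pi/8)/2 on |0110>, and 0 on every other basis state.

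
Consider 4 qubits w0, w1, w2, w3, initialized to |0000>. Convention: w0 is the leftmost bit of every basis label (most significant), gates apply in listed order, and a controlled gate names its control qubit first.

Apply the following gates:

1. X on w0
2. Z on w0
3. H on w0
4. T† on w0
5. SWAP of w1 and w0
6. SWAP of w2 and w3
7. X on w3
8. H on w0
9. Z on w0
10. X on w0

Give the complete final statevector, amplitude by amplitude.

The final amplitudes are 1/2 on |0001>, exp(3*I*pi/4)/2 on |0101>, -1/2 on |1001>, -exp(3*I*pi/4)/2 on |1101>, and 0 on every other basis state.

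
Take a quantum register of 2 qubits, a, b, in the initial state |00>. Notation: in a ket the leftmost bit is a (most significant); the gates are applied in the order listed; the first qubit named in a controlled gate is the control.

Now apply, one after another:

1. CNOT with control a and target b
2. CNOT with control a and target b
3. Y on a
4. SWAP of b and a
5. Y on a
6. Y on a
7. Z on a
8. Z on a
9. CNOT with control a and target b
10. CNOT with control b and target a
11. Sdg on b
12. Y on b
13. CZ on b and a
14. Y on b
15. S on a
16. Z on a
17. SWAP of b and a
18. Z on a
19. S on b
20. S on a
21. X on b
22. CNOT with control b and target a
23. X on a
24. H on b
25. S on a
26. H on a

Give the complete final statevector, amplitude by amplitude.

The resulting statevector has amplitude -I/2 on |00>, -I/2 on |01>, -I/2 on |10>, -I/2 on |11>.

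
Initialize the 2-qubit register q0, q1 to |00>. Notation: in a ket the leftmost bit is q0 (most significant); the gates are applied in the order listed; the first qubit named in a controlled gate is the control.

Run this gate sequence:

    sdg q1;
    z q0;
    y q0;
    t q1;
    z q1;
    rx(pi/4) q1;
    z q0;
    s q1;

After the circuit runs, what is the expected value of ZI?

The expectation value of ZI is -1.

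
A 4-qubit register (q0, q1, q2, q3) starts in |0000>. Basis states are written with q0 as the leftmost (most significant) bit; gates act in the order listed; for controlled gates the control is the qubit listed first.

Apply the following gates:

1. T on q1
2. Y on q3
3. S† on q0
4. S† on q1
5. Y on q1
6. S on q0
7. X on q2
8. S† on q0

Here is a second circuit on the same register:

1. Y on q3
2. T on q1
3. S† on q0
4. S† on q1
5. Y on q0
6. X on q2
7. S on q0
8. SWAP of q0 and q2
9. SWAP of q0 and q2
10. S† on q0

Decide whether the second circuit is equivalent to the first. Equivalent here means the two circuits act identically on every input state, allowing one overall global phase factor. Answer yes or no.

No: there is an input state on which the two circuits produce genuinely different outputs (not merely differing by a phase).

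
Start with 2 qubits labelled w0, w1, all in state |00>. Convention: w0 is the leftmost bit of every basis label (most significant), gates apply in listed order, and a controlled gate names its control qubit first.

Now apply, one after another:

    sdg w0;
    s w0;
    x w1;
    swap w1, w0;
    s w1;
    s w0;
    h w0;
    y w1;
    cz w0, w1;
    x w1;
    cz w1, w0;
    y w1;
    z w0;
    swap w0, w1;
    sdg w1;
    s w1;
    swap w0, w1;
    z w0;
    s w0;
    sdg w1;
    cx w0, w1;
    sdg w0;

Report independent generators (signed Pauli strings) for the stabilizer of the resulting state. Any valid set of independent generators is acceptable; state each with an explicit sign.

The stabilizer group can be generated by +XX, -ZZ, among other valid generating sets. Key observation: steps 13-18 multiply out to the identity, so the circuit reduces to the remaining gates.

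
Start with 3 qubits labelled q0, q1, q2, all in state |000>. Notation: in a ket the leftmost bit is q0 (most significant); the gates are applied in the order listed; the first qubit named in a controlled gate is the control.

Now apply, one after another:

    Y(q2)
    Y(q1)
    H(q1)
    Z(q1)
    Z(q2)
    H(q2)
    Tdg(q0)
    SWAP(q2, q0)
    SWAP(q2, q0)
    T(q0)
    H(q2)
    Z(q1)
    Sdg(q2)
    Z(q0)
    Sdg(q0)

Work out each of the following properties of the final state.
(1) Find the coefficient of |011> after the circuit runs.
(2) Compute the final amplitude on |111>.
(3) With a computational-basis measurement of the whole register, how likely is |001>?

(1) The final state's coefficient on |011> equals sqrt(2)*I/2. Key observation: steps 6-11 multiply out to the identity, so the circuit reduces to the remaining gates.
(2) The final state's coefficient on |111> equals 0.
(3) A full measurement returns |001> with probability 1/2.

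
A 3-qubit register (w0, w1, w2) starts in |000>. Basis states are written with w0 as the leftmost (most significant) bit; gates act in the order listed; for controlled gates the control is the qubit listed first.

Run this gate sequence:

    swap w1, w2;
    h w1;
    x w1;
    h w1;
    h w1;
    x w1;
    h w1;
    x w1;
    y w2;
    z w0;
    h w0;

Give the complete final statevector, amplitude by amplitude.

The final amplitudes are sqrt(2)*I/2 on |011>, sqrt(2)*I/2 on |111>, and 0 on every other basis state.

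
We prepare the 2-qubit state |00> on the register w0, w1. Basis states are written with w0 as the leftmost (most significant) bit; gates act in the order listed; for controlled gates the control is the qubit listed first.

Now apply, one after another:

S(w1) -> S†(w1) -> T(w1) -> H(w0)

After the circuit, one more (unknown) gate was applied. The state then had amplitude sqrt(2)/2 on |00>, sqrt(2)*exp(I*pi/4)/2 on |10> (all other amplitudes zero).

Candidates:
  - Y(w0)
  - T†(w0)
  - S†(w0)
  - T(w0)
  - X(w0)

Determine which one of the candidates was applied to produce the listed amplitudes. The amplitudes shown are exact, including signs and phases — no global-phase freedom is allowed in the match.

The unique candidate consistent with the amplitudes is T(w0).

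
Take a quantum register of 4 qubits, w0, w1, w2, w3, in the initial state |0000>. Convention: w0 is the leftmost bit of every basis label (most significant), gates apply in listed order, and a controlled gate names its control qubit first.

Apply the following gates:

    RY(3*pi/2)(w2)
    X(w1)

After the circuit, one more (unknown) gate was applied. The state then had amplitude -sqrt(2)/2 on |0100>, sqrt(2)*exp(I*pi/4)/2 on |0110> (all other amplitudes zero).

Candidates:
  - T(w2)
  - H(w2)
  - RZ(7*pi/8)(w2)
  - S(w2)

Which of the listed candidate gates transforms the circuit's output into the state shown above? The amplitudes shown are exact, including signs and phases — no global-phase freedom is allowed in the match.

It was T(w2) that produced the state shown.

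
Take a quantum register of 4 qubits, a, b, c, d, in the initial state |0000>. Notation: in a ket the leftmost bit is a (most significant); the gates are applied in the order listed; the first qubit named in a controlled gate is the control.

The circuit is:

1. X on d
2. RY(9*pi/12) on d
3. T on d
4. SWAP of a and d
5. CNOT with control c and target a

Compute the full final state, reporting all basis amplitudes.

The final amplitudes are -sqrt(sqrt(2) + 2)/2 on |0000>, sqrt(2 - sqrt(2))*exp(I*pi/4)/2 on |1000>, and 0 on every other basis state.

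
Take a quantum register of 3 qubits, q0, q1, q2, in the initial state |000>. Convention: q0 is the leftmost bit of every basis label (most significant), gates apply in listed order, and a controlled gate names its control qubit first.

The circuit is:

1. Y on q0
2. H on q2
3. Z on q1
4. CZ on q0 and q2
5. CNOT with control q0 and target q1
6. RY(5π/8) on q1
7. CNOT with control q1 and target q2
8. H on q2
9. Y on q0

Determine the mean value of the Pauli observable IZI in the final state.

The observable IZI averages to sqrt(2 - sqrt(2))/2.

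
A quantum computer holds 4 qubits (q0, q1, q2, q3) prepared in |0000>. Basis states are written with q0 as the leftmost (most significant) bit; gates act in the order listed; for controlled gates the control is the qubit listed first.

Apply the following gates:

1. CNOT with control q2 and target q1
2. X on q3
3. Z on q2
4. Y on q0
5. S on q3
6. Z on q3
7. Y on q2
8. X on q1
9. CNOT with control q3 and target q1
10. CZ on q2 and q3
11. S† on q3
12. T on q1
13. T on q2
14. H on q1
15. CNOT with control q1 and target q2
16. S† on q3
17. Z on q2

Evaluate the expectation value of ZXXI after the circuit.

The observable ZXXI averages to 1.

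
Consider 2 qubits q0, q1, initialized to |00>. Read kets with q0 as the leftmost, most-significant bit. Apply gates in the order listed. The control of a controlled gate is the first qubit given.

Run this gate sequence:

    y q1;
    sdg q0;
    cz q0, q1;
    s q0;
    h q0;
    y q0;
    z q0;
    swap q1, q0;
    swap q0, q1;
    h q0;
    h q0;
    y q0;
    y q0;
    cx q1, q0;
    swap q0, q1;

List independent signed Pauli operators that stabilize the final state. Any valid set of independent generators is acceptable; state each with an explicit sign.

The final state is stabilized by the group generated by +IX, -ZI; other independent generating sets are equally valid.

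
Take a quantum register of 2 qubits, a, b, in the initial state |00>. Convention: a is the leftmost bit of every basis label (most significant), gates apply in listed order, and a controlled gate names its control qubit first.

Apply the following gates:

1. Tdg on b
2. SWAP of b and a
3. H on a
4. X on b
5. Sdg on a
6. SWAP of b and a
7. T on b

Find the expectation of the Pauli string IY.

In the final state, IY has expectation -sqrt(2)/2.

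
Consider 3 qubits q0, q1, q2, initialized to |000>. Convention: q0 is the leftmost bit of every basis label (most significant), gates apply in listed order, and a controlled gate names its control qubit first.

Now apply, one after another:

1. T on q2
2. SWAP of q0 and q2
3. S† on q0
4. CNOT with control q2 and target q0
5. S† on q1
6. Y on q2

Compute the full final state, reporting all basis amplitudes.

The final amplitudes are I on |001>, and 0 on every other basis state.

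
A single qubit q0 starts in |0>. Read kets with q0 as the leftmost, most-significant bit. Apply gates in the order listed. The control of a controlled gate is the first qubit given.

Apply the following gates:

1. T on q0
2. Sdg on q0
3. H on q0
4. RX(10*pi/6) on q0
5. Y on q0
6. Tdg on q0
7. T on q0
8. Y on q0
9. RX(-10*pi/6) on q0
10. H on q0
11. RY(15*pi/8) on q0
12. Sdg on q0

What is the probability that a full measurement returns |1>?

The probability of measuring |1> is sin(pi/16)**2.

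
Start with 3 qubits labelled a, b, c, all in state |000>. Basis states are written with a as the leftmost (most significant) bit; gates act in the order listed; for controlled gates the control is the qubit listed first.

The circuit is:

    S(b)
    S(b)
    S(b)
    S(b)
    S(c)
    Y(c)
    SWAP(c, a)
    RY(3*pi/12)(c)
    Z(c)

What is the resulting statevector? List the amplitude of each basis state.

After the circuit, the state carries amplitude I*sqrt(sqrt(2) + 2)/2 on |100>, -I*sqrt(2 - sqrt(2))/2 on |101>, and 0 on every other basis state. Key observation: steps 1-4 multiply out to the identity, so the circuit reduces to the remaining gates.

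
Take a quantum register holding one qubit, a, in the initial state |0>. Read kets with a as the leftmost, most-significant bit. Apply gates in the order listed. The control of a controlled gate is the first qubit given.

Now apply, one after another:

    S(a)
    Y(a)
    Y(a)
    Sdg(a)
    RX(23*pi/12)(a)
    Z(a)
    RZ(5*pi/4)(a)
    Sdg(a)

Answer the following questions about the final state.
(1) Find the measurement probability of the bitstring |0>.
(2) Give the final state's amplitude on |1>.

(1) Outcome |0> occurs with probability sqrt(2)/8 + sqrt(6)/8 + 1/2. Key observation: gates 1-4 undo each other exactly, leaving only the rest of the circuit to track.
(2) The amplitude on |1> is (-sqrt(6 - 3*sqrt(2))/4 + sqrt(sqrt(2) + 2)/4)*exp(5*I*pi/8).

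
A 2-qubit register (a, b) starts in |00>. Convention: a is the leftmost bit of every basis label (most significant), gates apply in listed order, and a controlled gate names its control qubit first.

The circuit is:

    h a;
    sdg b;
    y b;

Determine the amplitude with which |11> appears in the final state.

The amplitude on |11> is sqrt(2)*I/2.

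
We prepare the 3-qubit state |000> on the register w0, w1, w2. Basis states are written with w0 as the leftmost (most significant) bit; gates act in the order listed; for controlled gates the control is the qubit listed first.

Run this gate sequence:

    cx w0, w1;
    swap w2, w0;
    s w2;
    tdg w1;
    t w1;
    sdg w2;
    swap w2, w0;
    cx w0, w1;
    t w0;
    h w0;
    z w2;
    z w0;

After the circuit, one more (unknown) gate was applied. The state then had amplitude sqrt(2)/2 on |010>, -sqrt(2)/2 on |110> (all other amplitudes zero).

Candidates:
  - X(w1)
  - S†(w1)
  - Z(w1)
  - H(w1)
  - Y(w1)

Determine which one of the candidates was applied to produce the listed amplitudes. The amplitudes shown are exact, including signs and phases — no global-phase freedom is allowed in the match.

It was X(w1) that produced the state shown. Key observation: steps 1-8 multiply out to the identity, so the circuit reduces to the remaining gates.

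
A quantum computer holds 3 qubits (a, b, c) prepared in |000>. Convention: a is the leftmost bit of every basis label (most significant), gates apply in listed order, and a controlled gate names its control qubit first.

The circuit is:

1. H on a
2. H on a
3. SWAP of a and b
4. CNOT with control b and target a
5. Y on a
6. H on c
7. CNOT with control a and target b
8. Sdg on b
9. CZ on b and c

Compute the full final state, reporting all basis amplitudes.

The final amplitudes are sqrt(2)/2 on |110>, -sqrt(2)/2 on |111>, and 0 on every other basis state.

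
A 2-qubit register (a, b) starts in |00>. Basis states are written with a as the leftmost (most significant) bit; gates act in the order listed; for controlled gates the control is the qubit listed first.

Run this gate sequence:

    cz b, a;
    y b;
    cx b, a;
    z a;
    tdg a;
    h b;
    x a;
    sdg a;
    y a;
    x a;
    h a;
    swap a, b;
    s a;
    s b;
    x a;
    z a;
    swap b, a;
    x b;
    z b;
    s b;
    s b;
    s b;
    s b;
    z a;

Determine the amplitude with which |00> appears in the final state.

The amplitude on |00> is exp(3*I*pi/4)/2. Key observation: the block from step 20 through step 23 cancels to the identity and can be dropped.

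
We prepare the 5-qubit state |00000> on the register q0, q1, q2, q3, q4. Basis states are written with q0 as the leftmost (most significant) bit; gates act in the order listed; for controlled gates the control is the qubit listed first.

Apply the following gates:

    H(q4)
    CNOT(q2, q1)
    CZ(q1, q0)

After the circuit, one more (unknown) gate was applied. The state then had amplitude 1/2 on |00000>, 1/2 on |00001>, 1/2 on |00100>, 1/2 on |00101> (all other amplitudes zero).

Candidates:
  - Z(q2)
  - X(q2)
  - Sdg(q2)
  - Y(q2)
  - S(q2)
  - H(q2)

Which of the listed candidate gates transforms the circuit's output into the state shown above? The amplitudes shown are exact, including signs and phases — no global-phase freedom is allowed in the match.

The applied gate was H(q2).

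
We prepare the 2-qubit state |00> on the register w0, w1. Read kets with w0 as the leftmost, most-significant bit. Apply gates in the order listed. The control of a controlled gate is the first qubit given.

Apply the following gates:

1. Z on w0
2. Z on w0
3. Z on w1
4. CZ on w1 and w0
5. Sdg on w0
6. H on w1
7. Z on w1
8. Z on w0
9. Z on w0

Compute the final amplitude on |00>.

|00> carries amplitude sqrt(2)/2 in the final state.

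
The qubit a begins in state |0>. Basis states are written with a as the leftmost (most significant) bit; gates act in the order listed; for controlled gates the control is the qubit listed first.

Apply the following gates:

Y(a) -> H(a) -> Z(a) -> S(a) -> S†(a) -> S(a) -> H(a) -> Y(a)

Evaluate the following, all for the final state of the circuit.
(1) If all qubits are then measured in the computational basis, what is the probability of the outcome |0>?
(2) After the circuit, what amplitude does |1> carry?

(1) Outcome |0> occurs with probability 1/2.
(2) |1> carries amplitude -1/2 - I/2 in the final state.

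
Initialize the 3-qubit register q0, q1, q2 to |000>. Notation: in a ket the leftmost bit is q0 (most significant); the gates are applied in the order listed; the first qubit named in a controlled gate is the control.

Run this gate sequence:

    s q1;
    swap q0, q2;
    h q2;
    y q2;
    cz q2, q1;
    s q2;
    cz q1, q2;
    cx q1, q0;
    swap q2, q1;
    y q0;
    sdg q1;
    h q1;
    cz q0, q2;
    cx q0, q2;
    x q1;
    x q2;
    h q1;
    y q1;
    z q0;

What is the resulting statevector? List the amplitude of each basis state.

After the circuit, the state carries amplitude sqrt(2)*I/2 on |100>, -sqrt(2)*I/2 on |110>, and 0 on every other basis state.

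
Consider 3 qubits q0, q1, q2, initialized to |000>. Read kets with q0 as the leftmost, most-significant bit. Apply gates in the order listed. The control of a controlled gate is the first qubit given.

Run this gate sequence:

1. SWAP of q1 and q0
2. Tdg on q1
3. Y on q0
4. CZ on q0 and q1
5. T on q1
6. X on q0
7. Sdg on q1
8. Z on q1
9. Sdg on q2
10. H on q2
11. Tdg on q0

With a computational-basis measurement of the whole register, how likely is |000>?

The probability of measuring |000> is 1/2.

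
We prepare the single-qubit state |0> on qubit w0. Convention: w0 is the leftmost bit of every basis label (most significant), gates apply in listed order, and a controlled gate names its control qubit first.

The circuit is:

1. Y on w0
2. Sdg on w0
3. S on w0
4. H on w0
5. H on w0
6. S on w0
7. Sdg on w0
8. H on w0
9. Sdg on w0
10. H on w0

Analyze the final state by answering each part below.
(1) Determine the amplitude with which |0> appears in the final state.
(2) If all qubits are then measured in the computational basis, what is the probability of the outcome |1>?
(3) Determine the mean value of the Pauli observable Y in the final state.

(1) The amplitude on |0> is -1/2 + I/2.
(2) Outcome |1> occurs with probability 1/2.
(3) In the final state, Y has expectation -1.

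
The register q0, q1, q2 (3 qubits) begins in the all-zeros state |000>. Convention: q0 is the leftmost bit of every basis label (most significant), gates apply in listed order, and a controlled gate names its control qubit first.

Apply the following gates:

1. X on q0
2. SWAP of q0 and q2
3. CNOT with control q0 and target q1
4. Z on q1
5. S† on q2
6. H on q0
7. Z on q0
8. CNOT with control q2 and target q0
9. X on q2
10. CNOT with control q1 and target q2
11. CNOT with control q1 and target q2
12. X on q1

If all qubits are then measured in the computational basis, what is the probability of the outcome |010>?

The probability of measuring |010> is 1/2.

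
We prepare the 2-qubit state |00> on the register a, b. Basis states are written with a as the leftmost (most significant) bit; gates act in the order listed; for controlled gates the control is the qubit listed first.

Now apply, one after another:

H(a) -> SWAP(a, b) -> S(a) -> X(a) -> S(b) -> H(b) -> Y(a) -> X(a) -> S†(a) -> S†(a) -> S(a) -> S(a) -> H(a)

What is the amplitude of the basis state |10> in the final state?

The final state's coefficient on |10> equals sqrt(2)*(-1 + I)/4. Key observation: steps 9-12 multiply out to the identity, so the circuit reduces to the remaining gates.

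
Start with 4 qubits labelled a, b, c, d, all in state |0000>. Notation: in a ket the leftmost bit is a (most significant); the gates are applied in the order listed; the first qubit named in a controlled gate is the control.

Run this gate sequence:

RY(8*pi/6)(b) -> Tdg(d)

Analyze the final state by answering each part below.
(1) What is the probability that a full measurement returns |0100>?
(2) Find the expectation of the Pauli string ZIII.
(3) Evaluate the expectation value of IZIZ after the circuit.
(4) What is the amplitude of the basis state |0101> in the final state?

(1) Outcome |0100> occurs with probability 3/4.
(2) In the final state, ZIII has expectation 1.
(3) The expectation value of IZIZ is -1/2.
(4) |0101> carries amplitude 0 in the final state.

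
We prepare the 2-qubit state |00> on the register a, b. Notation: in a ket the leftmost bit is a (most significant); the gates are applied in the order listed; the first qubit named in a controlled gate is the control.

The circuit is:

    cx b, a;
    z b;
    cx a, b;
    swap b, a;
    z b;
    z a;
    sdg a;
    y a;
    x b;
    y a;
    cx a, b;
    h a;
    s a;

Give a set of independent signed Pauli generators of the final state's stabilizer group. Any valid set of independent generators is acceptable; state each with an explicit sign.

The final state is stabilized by the group generated by +YI, -IZ; other independent generating sets are equally valid.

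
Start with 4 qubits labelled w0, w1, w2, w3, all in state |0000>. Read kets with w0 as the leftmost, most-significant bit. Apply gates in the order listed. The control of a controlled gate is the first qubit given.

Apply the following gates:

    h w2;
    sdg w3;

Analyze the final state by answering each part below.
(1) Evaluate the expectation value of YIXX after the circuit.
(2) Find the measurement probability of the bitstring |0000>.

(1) The expectation value of YIXX is 0.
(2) Outcome |0000> occurs with probability 1/2.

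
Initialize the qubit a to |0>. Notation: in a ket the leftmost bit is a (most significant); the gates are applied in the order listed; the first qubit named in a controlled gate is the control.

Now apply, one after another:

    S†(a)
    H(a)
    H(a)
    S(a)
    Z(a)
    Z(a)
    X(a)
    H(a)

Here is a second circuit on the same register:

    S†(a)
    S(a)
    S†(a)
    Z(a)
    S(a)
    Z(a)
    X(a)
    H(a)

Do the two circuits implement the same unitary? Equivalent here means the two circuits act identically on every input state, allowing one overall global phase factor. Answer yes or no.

Yes: on every input state the two circuits agree up to one overall phase factor.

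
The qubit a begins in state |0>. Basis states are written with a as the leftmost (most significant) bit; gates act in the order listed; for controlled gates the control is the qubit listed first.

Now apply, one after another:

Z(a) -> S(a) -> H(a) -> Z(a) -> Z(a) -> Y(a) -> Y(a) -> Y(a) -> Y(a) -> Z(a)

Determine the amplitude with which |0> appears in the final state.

The final state's coefficient on |0> equals sqrt(2)/2. Key observation: steps 5-10 multiply out to the identity, so the circuit reduces to the remaining gates.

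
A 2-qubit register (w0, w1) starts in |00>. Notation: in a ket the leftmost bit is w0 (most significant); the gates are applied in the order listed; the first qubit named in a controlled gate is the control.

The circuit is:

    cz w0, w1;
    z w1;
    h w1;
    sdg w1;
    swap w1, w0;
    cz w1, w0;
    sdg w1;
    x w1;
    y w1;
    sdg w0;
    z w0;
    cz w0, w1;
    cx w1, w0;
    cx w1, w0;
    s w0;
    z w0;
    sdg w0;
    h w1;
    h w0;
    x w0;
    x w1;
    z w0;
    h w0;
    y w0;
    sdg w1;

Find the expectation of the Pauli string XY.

In the final state, XY has expectation 1.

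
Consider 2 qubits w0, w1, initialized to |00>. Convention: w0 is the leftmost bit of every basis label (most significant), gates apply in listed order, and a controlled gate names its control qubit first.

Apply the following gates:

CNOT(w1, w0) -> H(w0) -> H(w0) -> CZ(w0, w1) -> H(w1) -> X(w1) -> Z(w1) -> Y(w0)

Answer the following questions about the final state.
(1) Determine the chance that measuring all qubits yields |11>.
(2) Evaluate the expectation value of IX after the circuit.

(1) Outcome |11> occurs with probability 1/2.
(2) The expectation value of IX is -1.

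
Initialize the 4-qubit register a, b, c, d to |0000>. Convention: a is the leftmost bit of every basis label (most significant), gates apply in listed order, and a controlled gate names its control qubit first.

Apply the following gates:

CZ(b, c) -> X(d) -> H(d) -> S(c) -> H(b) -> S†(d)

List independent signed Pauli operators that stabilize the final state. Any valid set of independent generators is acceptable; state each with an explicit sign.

The stabilizer group can be generated by +IXII, +IIIY, +ZIII, +IIZI, among other valid generating sets.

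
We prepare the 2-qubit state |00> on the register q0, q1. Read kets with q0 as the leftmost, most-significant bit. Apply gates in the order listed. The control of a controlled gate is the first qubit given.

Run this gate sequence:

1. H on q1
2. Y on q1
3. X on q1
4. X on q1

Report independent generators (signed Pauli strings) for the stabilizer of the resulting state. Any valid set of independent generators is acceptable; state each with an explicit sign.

The final state is stabilized by the group generated by -IX, +ZI; other independent generating sets are equally valid. Key observation: steps 3-4 multiply out to the identity, so the circuit reduces to the remaining gates.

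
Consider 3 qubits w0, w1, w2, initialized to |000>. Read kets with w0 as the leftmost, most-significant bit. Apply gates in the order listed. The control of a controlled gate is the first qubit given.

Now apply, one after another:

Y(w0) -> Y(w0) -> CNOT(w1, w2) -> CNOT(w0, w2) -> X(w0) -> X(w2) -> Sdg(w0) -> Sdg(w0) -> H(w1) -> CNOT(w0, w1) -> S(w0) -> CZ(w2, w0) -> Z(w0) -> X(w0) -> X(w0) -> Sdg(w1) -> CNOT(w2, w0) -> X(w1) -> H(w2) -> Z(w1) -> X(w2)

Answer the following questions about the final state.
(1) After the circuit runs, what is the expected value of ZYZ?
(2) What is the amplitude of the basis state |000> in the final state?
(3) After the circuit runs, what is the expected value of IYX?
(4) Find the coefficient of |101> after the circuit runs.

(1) The expectation value of ZYZ is 0.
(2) The amplitude on |000> is 1/2.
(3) The expectation value of IYX is 1.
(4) |101> carries amplitude 0 in the final state.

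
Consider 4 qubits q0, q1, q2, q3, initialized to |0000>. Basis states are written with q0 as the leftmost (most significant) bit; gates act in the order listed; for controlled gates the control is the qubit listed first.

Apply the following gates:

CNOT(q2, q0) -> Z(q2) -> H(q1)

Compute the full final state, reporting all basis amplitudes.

The final amplitudes are sqrt(2)/2 on |0000>, sqrt(2)/2 on |0100>, and 0 on every other basis state.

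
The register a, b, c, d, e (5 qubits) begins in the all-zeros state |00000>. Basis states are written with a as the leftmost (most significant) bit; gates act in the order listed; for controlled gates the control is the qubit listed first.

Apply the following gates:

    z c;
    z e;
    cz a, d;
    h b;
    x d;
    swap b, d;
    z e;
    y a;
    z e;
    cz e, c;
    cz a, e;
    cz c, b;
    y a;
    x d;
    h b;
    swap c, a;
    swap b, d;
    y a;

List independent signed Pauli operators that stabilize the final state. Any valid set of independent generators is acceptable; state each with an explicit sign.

One valid set of independent stabilizer generators is +IXIII, -IIIXI, -ZIIII, +IIZII, +IIIIZ (any independent generating set of the same group is equally correct).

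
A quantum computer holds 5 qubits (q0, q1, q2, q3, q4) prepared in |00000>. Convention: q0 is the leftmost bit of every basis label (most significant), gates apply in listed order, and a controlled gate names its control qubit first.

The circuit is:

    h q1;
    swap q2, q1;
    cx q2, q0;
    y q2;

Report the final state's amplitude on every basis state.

The final amplitudes are sqrt(2)*I/2 on |00100>, -sqrt(2)*I/2 on |10000>, and 0 on every other basis state.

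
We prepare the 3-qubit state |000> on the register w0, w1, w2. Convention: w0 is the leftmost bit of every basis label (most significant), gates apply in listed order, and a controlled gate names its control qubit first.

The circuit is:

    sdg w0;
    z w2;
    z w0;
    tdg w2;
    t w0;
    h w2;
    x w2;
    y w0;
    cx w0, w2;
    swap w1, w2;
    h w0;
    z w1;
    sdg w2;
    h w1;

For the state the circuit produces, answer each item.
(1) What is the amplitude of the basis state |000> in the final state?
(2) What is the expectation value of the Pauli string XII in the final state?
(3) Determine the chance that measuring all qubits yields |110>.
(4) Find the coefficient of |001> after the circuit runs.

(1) |000> carries amplitude 0 in the final state.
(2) The observable XII averages to -1.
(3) Outcome |110> occurs with probability 1/2.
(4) The final state's coefficient on |001> equals 0.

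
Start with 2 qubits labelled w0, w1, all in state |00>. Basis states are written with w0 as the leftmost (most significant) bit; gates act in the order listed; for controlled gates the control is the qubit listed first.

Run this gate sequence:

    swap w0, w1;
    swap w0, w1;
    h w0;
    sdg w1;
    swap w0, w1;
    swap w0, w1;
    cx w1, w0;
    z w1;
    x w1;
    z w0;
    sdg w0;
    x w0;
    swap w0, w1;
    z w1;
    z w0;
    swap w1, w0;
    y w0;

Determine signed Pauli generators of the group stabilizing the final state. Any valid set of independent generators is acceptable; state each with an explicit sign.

One valid set of independent stabilizer generators is +YI, -IZ (any independent generating set of the same group is equally correct).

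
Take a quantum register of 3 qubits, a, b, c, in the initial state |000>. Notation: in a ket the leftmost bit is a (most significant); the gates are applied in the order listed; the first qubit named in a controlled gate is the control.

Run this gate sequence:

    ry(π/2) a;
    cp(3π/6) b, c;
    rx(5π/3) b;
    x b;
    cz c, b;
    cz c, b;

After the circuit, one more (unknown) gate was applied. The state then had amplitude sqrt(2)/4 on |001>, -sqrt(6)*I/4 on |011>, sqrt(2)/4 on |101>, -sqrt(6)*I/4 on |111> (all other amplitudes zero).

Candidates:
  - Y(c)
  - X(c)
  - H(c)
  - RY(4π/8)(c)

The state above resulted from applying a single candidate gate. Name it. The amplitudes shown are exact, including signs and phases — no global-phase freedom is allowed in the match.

It was Y(c) that produced the state shown. Key observation: the block from step 5 through step 6 cancels to the identity and can be dropped.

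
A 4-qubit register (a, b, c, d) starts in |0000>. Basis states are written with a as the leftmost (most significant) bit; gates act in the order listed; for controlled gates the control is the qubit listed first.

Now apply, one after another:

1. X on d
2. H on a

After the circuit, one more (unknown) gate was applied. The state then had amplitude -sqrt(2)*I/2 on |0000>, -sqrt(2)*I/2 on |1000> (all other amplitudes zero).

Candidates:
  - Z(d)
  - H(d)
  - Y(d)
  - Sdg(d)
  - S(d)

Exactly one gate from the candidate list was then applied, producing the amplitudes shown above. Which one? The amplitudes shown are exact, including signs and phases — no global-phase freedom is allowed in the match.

The applied gate was Y(d).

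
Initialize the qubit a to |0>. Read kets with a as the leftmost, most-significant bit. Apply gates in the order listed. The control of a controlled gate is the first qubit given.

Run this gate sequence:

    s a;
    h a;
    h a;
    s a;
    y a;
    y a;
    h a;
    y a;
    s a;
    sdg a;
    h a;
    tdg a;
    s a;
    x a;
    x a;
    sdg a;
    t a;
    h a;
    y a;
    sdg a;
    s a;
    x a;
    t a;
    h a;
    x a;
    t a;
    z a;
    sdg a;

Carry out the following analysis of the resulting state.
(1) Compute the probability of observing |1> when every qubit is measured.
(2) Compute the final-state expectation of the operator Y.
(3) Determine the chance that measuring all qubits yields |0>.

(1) The probability of measuring |1> is sqrt(2)/4 + 1/2.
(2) In the final state, Y has expectation -1/2.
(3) The probability of measuring |0> is 1/2 - sqrt(2)/4.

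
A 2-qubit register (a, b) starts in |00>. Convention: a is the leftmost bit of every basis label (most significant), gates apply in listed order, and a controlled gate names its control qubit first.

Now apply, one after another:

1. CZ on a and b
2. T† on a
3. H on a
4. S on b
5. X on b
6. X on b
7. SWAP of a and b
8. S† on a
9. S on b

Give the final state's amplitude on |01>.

The final state's coefficient on |01> equals sqrt(2)*I/2.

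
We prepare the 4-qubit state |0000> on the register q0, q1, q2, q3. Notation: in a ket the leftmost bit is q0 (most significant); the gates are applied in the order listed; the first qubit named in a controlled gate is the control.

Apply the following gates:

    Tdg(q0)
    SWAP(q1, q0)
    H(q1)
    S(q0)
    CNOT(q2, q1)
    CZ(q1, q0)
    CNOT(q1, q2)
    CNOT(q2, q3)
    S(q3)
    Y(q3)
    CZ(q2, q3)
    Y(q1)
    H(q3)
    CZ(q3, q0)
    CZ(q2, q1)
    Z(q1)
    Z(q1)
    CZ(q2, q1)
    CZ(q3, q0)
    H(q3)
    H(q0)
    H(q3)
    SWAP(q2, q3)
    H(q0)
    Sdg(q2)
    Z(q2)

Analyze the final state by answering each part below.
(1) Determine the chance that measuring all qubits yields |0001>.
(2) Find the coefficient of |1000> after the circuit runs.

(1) A full measurement returns |0001> with probability 1/4. Key observation: the block from step 13 through step 20 cancels to the identity and can be dropped.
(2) |1000> carries amplitude 0 in the final state.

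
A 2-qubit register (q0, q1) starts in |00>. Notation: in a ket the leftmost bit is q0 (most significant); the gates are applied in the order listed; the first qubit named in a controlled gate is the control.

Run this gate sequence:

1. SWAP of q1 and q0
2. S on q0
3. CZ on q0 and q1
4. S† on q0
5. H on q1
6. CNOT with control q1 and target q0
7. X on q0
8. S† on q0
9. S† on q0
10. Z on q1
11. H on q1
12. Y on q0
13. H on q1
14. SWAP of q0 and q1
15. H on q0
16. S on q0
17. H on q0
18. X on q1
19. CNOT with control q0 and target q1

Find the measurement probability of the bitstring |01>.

Outcome |01> occurs with probability 1/4.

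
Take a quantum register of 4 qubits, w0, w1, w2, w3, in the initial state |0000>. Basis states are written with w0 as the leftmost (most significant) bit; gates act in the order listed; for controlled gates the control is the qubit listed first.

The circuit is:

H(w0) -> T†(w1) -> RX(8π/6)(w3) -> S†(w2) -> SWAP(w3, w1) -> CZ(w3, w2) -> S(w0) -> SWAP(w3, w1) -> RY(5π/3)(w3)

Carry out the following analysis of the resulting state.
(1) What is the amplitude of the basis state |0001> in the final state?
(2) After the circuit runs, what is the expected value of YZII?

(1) |0001> carries amplitude sqrt(2)*(-1 + 3*I)/8 in the final state.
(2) In the final state, YZII has expectation 1.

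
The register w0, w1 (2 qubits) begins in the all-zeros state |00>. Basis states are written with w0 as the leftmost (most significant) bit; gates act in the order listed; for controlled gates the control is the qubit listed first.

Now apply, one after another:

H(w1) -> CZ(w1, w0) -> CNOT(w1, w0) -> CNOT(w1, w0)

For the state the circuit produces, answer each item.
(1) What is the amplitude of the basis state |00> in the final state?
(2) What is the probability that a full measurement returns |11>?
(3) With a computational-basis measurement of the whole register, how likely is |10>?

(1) The final state's coefficient on |00> equals sqrt(2)/2.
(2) The probability of measuring |11> is 0.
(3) The probability of measuring |10> is 0.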